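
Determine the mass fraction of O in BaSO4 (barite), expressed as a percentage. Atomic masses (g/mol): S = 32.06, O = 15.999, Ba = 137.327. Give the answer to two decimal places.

M(BaSO4) = 233.383 g/mol.
O contributes 4 × 15.999 = 63.996 g per mole.
63.996/233.383 = 0.2742 → 27.42%.

27.42 weight percent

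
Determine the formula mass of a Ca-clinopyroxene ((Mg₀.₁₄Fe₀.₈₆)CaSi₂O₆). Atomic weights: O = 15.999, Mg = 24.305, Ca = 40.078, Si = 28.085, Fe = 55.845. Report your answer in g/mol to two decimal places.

243.67 g/mol

The formula mass is the sum 0.14(24.305) + 0.86(55.845) + 1(40.078) + 2(28.085) + 6(15.999).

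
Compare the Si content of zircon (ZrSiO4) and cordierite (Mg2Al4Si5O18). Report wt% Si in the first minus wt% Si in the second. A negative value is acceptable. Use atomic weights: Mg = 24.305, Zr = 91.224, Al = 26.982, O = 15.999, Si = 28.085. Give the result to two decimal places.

-8.69 percentage points

Si in ZrSiO4: molar mass 183.305 g/mol; 1×28.085 = 28.085 g → 15.32 wt%.
Si in Mg2Al4Si5O18: molar mass 584.945 g/mol; 5×28.085 = 140.425 g → 24.01 wt%.
Difference = 15.32 − 24.01 = -8.69 percentage points.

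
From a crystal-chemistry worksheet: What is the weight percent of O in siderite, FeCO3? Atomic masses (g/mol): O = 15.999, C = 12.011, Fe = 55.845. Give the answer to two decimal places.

41.43 weight percent

Molar mass of FeCO3: 1*55.845 + 1*12.011 + 3*15.999 = 115.853 g/mol.
Mass of O per formula unit: 3 × 15.999 = 47.997 g.
Weight fraction O = 47.997 / 115.853 = 0.4143.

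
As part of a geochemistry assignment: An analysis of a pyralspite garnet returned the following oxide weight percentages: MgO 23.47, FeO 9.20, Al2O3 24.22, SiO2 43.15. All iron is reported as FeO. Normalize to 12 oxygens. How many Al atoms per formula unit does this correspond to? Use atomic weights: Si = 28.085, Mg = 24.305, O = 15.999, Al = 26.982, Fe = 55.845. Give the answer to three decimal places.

23.47 wt% MgO ÷ 40.304 g/mol = 0.58232 mol, giving 0.58232 Mg and 0.58232 O.
9.20 wt% FeO ÷ 71.844 g/mol = 0.12806 mol, giving 0.12806 Fe and 0.12806 O.
24.22 wt% Al2O3 ÷ 101.961 g/mol = 0.23754 mol, giving 0.47508 Al and 0.71262 O.
43.15 wt% SiO2 ÷ 60.083 g/mol = 0.71817 mol, giving 0.71817 Si and 1.43634 O.
Oxygen sums to 2.85934; scaling by 12/2.85934 = 4.19677 puts the formula on 12 O.
Al: 0.47508 × 4.19677 = 1.994 atoms per formula unit.

1.994 Al apfu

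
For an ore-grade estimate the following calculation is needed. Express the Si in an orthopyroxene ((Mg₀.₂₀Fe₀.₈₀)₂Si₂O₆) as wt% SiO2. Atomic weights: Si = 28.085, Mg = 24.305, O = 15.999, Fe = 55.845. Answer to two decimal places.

Formula mass = 251.238 g/mol.
2 Si → 2.0000 mol SiO2 per formula unit; M(SiO2) = 60.083, so SiO2 mass = 120.166 g.
120.166/251.238 × 100 = 47.83 wt%.

47.83 wt%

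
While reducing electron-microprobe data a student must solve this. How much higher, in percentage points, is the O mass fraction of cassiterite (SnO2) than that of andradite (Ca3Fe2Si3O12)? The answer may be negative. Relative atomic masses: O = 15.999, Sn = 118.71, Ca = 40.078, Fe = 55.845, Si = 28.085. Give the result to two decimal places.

First mineral: 31.998 g O in 150.708 g formula = 21.23 wt% O.
Second mineral: 191.988 g O in 508.167 g formula = 37.78 wt% O.
21.23% − 37.78% gives a difference of -16.55 percentage points.

-16.55 percentage points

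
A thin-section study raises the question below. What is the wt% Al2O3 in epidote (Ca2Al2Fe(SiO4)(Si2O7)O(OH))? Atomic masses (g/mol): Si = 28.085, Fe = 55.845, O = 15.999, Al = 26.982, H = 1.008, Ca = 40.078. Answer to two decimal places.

21.10 wt%

M(Ca2Al2Fe(SiO4)(Si2O7)O(OH)) = 483.215 g/mol; M(Al2O3) = 101.961 g/mol.
Moles Al2O3 per formula unit = 2 Al ÷ 2 = 1.0000.
Al2O3 fraction = (1.0000 × 101.961) / 483.215 = 101.961/483.215 = 0.2110.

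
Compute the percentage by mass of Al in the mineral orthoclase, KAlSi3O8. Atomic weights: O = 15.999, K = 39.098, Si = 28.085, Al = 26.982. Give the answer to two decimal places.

Molar mass of KAlSi3O8: 1·39.098 + 1·26.982 + 3·28.085 + 8·15.999 = 278.327 g/mol.
Mass of Al per formula unit: 1 × 26.982 = 26.982 g.
Weight fraction Al = 26.982 / 278.327 = 0.0969.

9.69 wt%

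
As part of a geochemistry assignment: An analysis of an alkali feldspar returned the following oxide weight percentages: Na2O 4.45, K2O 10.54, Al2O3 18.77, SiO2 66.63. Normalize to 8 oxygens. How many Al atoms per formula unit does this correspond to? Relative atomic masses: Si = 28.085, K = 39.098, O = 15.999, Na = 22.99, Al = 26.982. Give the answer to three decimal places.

0.997 Al apfu

4.45 wt% Na2O ÷ 61.979 g/mol = 0.07180 mol, giving 0.14360 Na and 0.07180 O.
10.54 wt% K2O ÷ 94.195 g/mol = 0.11190 mol, giving 0.22380 K and 0.11190 O.
18.77 wt% Al2O3 ÷ 101.961 g/mol = 0.18409 mol, giving 0.36818 Al and 0.55227 O.
66.63 wt% SiO2 ÷ 60.083 g/mol = 1.10897 mol, giving 1.10897 Si and 2.21794 O.
Oxygen sums to 2.95391; scaling by 8/2.95391 = 2.70827 puts the formula on 8 O.
Al: 0.36818 × 2.70827 = 0.997 atoms per formula unit.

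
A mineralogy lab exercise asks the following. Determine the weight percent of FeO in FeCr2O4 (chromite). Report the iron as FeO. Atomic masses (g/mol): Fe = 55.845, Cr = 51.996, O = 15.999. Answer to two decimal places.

Molar mass of FeCr2O4 = 1·55.845 + 2·51.996 + 4·15.999 = 223.833 g/mol.
Each formula unit contains 1 Fe, equivalent to 1/1 = 1.0000 mol FeO.
M(FeO) = 1×55.845 + 1×15.999 = 71.844 g/mol.
Mass of FeO per formula unit = 1.0000 × 71.844 = 71.844 g.
FeO wt% = 71.844 / 223.833 × 100 = 32.10%.

32.10 wt%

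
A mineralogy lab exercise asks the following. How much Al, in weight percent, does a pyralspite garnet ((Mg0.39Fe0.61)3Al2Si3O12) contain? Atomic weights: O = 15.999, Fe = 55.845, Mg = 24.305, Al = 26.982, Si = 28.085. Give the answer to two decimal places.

Formula mass = 1.17·24.305 + 1.83·55.845 + 2·26.982 + 3·28.085 + 12·15.999 = 460.840 g/mol, of which 53.964 g is Al.
So Al makes up 53.964/460.840 = 0.1171 of the mass, i.e. 11.71%.

11.71 weight percent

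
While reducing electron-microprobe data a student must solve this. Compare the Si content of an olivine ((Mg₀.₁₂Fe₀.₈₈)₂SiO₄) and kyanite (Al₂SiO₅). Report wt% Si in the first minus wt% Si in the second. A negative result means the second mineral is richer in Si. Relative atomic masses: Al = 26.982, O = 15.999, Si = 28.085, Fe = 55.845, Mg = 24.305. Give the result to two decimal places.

Si in (Mg₀.₁₂Fe₀.₈₈)₂SiO₄: molar mass 196.201 g/mol; 1×28.085 = 28.085 g → 14.31 wt%.
Si in Al₂SiO₅: molar mass 162.044 g/mol; 1×28.085 = 28.085 g → 17.33 wt%.
Difference = 14.31 − 17.33 = -3.02 percentage points.

-3.02 percentage points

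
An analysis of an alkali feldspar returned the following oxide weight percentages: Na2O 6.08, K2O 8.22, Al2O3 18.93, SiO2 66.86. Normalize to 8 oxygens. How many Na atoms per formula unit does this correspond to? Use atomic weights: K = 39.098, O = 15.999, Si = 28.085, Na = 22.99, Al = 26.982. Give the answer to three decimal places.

0.529 Na apfu

Na2O: 6.08/61.979 = 0.09810 mol → 0.19620 mol Na, 0.09810 mol O.
K2O: 8.22/94.195 = 0.08727 mol → 0.17454 mol K, 0.08727 mol O.
Al2O3: 18.93/101.961 = 0.18566 mol → 0.37132 mol Al, 0.55698 mol O.
SiO2: 66.86/60.083 = 1.11279 mol → 1.11279 mol Si, 2.22558 mol O.
Total oxygen = 2.96793 mol. Normalization factor = 8/2.96793 = 2.69548.
Na per 8 O = 0.19620 × 2.69548 = 0.529.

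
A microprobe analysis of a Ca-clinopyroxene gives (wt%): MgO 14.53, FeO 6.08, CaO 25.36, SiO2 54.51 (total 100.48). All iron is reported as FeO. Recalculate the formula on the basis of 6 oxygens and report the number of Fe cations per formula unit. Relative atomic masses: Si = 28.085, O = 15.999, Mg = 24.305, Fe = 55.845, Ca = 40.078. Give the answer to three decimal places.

14.53 wt% MgO ÷ 40.304 g/mol = 0.36051 mol, giving 0.36051 Mg and 0.36051 O.
6.08 wt% FeO ÷ 71.844 g/mol = 0.08463 mol, giving 0.08463 Fe and 0.08463 O.
25.36 wt% CaO ÷ 56.077 g/mol = 0.45224 mol, giving 0.45224 Ca and 0.45224 O.
54.51 wt% SiO2 ÷ 60.083 g/mol = 0.90724 mol, giving 0.90724 Si and 1.81448 O.
Oxygen sums to 2.71186; scaling by 6/2.71186 = 2.21250 puts the formula on 6 O.
Fe: 0.08463 × 2.21250 = 0.187 atoms per formula unit.

0.187 Fe apfu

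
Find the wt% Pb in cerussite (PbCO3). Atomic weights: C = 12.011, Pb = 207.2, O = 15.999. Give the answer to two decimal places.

M(PbCO3) = 267.208 g/mol.
Pb contributes 1 × 207.2 = 207.200 g per mole.
207.200/267.208 = 0.7754 → 77.54%.

77.54 wt%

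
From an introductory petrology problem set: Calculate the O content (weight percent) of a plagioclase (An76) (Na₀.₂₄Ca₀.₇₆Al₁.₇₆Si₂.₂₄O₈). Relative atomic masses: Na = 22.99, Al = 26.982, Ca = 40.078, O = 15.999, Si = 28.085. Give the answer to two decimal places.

Molar mass of Na₀.₂₄Ca₀.₇₆Al₁.₇₆Si₂.₂₄O₈: 0.24×22.99 + 0.76×40.078 + 1.76×26.982 + 2.24×28.085 + 8×15.999 = 274.368 g/mol.
Mass of O per formula unit: 8 × 15.999 = 127.992 g.
Weight fraction O = 127.992 / 274.368 = 0.4665.

46.65 weight percent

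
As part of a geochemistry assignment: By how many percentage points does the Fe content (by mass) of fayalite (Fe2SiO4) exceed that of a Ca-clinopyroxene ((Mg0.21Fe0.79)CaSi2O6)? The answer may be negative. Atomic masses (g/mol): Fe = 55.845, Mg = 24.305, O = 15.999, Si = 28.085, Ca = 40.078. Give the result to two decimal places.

Fe in Fe2SiO4: molar mass 203.771 g/mol; 2×55.845 = 111.690 g → 54.81 wt%.
Fe in (Mg0.21Fe0.79)CaSi2O6: molar mass 241.464 g/mol; 0.79×55.845 = 44.118 g → 18.27 wt%.
Difference = 54.81 − 18.27 = 36.54 percentage points.

36.54 percentage points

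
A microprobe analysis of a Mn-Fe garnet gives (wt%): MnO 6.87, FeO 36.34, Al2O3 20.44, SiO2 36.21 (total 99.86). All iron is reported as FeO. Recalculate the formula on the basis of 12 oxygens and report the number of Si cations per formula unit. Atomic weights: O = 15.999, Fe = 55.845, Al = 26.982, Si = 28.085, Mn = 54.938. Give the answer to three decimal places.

3.002 Si apfu

6.87 wt% MnO ÷ 70.937 g/mol = 0.09685 mol, giving 0.09685 Mn and 0.09685 O.
36.34 wt% FeO ÷ 71.844 g/mol = 0.50582 mol, giving 0.50582 Fe and 0.50582 O.
20.44 wt% Al2O3 ÷ 101.961 g/mol = 0.20047 mol, giving 0.40094 Al and 0.60141 O.
36.21 wt% SiO2 ÷ 60.083 g/mol = 0.60267 mol, giving 0.60267 Si and 1.20534 O.
Oxygen sums to 2.40942; scaling by 12/2.40942 = 4.98045 puts the formula on 12 O.
Si: 0.60267 × 4.98045 = 3.002 atoms per formula unit.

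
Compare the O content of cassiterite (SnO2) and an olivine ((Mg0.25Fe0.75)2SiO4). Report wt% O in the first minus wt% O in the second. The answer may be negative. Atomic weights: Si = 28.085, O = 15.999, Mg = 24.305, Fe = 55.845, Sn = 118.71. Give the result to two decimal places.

-12.81 percentage points

M(SnO2) = 150.708 g/mol, so wt% O = 31.998/150.708 × 100 = 21.23%.
M((Mg0.25Fe0.75)2SiO4) = 188.001 g/mol, so wt% O = 63.996/188.001 × 100 = 34.04%.
21.23 − 34.04 = -12.81 pp.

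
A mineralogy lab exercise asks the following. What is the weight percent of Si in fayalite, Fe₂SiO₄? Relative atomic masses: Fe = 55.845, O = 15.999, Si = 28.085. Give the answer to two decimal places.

M(Fe₂SiO₄) = 203.771 g/mol.
Si contributes 1 × 28.085 = 28.085 g per mole.
28.085/203.771 = 0.1378 → 13.78%.

13.78 wt%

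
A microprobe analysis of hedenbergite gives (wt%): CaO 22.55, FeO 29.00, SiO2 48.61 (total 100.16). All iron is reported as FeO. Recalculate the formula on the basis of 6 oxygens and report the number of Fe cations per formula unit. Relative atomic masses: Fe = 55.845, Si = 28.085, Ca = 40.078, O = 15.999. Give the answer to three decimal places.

0.999 Fe apfu

CaO: 22.55/56.077 = 0.40213 mol → 0.40213 mol Ca, 0.40213 mol O.
FeO: 29.00/71.844 = 0.40365 mol → 0.40365 mol Fe, 0.40365 mol O.
SiO2: 48.61/60.083 = 0.80905 mol → 0.80905 mol Si, 1.61810 mol O.
Total oxygen = 2.42388 mol. Normalization factor = 6/2.42388 = 2.47537.
Fe per 6 O = 0.40365 × 2.47537 = 0.999.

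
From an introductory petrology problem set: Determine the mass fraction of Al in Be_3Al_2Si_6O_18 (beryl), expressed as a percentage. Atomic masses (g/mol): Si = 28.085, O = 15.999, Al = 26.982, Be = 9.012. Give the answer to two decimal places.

M(Be_3Al_2Si_6O_18) = 537.492 g/mol.
Al contributes 2 × 26.982 = 53.964 g per mole.
53.964/537.492 = 0.1004 → 10.04%.

10.04 weight percent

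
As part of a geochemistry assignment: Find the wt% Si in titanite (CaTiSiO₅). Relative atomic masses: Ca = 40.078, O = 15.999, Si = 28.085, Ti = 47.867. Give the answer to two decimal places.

Formula mass = 1*40.078 + 1*47.867 + 1*28.085 + 5*15.999 = 196.025 g/mol, of which 28.085 g is Si.
So Si makes up 28.085/196.025 = 0.1433 of the mass, i.e. 14.33%.

14.33 mass %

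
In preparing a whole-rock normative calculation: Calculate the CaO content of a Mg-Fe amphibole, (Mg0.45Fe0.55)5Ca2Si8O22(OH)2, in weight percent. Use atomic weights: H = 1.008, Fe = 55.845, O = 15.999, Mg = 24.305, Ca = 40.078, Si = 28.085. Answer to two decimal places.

M((Mg0.45Fe0.55)5Ca2Si8O22(OH)2) = 899.088 g/mol; M(CaO) = 56.077 g/mol.
Moles CaO per formula unit = 2 Ca ÷ 1 = 2.0000.
CaO fraction = (2.0000 × 56.077) / 899.088 = 112.154/899.088 = 0.1247.

12.47 wt%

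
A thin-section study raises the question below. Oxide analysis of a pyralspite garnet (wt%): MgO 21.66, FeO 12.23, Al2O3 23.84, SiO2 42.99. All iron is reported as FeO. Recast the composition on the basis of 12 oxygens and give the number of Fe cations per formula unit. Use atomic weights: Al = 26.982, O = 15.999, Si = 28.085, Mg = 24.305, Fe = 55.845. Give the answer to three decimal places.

0.719 Fe apfu

MgO: 21.66/40.304 = 0.53742 mol → 0.53742 mol Mg, 0.53742 mol O.
FeO: 12.23/71.844 = 0.17023 mol → 0.17023 mol Fe, 0.17023 mol O.
Al2O3: 23.84/101.961 = 0.23381 mol → 0.46762 mol Al, 0.70143 mol O.
SiO2: 42.99/60.083 = 0.71551 mol → 0.71551 mol Si, 1.43102 mol O.
Total oxygen = 2.84010 mol. Normalization factor = 12/2.84010 = 4.22520.
Fe per 12 O = 0.17023 × 4.22520 = 0.719.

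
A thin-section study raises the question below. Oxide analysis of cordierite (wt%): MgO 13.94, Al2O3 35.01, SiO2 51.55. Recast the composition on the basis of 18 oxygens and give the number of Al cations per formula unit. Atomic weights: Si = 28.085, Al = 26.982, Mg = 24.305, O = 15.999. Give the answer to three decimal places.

3.998 Al apfu

13.94 wt% MgO ÷ 40.304 g/mol = 0.34587 mol, giving 0.34587 Mg and 0.34587 O.
35.01 wt% Al2O3 ÷ 101.961 g/mol = 0.34337 mol, giving 0.68674 Al and 1.03011 O.
51.55 wt% SiO2 ÷ 60.083 g/mol = 0.85798 mol, giving 0.85798 Si and 1.71596 O.
Oxygen sums to 3.09194; scaling by 18/3.09194 = 5.82159 puts the formula on 18 O.
Al: 0.68674 × 5.82159 = 3.998 atoms per formula unit.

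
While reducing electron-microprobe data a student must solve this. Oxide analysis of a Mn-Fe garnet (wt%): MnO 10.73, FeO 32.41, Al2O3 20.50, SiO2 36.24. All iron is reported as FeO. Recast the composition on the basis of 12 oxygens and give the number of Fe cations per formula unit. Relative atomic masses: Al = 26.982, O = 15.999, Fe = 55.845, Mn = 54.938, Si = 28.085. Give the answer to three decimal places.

MnO: 10.73/70.937 = 0.15126 mol → 0.15126 mol Mn, 0.15126 mol O.
FeO: 32.41/71.844 = 0.45112 mol → 0.45112 mol Fe, 0.45112 mol O.
Al2O3: 20.50/101.961 = 0.20106 mol → 0.40212 mol Al, 0.60318 mol O.
SiO2: 36.24/60.083 = 0.60317 mol → 0.60317 mol Si, 1.20634 mol O.
Total oxygen = 2.41190 mol. Normalization factor = 12/2.41190 = 4.97533.
Fe per 12 O = 0.45112 × 4.97533 = 2.244.

2.244 Fe apfu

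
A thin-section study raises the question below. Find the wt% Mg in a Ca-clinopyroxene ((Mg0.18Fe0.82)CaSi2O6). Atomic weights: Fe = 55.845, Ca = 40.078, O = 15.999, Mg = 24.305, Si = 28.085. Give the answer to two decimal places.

M((Mg0.18Fe0.82)CaSi2O6) = 242.410 g/mol.
Mg contributes 0.18 × 24.305 = 4.375 g per mole.
4.375/242.410 = 0.0180 → 1.80%.

1.80 wt%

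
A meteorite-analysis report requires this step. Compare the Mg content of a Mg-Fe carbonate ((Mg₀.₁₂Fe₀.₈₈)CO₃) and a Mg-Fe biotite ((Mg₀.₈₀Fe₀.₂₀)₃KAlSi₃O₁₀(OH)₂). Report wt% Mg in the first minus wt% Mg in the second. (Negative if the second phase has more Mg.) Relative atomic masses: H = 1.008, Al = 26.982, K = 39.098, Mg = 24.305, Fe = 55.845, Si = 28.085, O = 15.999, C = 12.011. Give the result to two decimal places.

-10.77 percentage points

First mineral: 2.917 g Mg in 112.068 g formula = 2.60 wt% Mg.
Second mineral: 58.332 g Mg in 436.178 g formula = 13.37 wt% Mg.
2.60% − 13.37% gives a difference of -10.77 percentage points.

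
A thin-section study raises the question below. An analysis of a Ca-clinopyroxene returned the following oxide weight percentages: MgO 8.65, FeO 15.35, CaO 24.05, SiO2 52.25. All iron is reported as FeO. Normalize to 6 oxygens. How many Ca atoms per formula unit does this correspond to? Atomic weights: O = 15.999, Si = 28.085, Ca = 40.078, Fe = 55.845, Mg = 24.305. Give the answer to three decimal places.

MgO: 8.65/40.304 = 0.21462 mol → 0.21462 mol Mg, 0.21462 mol O.
FeO: 15.35/71.844 = 0.21366 mol → 0.21366 mol Fe, 0.21366 mol O.
CaO: 24.05/56.077 = 0.42887 mol → 0.42887 mol Ca, 0.42887 mol O.
SiO2: 52.25/60.083 = 0.86963 mol → 0.86963 mol Si, 1.73926 mol O.
Total oxygen = 2.59641 mol. Normalization factor = 6/2.59641 = 2.31088.
Ca per 6 O = 0.42887 × 2.31088 = 0.991.

0.991 Ca apfu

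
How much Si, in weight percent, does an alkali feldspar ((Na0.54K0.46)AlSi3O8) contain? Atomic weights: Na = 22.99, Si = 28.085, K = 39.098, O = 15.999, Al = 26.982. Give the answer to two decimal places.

Molar mass of (Na0.54K0.46)AlSi3O8: 0.54×22.99 + 0.46×39.098 + 1×26.982 + 3×28.085 + 8×15.999 = 269.629 g/mol.
Mass of Si per formula unit: 3 × 28.085 = 84.255 g.
Weight fraction Si = 84.255 / 269.629 = 0.3125.

31.25 weight percent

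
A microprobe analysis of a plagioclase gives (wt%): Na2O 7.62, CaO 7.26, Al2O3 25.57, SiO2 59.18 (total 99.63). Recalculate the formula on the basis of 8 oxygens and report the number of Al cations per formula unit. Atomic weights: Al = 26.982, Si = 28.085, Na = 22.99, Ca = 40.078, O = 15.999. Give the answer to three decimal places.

1.349 Al apfu

7.62 wt% Na2O ÷ 61.979 g/mol = 0.12294 mol, giving 0.24588 Na and 0.12294 O.
7.26 wt% CaO ÷ 56.077 g/mol = 0.12946 mol, giving 0.12946 Ca and 0.12946 O.
25.57 wt% Al2O3 ÷ 101.961 g/mol = 0.25078 mol, giving 0.50156 Al and 0.75234 O.
59.18 wt% SiO2 ÷ 60.083 g/mol = 0.98497 mol, giving 0.98497 Si and 1.96994 O.
Oxygen sums to 2.97468; scaling by 8/2.97468 = 2.68936 puts the formula on 8 O.
Al: 0.50156 × 2.68936 = 1.349 atoms per formula unit.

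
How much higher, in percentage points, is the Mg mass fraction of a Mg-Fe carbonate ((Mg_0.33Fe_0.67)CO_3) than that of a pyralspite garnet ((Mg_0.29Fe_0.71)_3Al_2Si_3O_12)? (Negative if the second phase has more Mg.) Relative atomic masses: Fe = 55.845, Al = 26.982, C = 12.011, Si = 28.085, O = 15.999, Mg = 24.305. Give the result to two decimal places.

3.11 percentage points

Mg in (Mg_0.33Fe_0.67)CO_3: molar mass 105.445 g/mol; 0.33×24.305 = 8.021 g → 7.61 wt%.
Mg in (Mg_0.29Fe_0.71)_3Al_2Si_3O_12: molar mass 470.302 g/mol; 0.87×24.305 = 21.145 g → 4.50 wt%.
Difference = 7.61 − 4.50 = 3.11 percentage points.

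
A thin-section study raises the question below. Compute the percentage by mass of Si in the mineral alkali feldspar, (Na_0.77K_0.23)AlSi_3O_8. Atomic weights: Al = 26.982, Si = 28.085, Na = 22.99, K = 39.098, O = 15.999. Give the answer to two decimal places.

31.68 weight percent

Formula mass = 0.77×22.99 + 0.23×39.098 + 1×26.982 + 3×28.085 + 8×15.999 = 265.924 g/mol, of which 84.255 g is Si.
So Si makes up 84.255/265.924 = 0.3168 of the mass, i.e. 31.68%.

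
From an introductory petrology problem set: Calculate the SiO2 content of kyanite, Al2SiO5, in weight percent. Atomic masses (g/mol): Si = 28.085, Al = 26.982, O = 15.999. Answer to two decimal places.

37.08 wt%

Molar mass of Al2SiO5 = 2*26.982 + 1*28.085 + 5*15.999 = 162.044 g/mol.
Each formula unit contains 1 Si, equivalent to 1/1 = 1.0000 mol SiO2.
M(SiO2) = 1×28.085 + 2×15.999 = 60.083 g/mol.
Mass of SiO2 per formula unit = 1.0000 × 60.083 = 60.083 g.
SiO2 wt% = 60.083 / 162.044 × 100 = 37.08%.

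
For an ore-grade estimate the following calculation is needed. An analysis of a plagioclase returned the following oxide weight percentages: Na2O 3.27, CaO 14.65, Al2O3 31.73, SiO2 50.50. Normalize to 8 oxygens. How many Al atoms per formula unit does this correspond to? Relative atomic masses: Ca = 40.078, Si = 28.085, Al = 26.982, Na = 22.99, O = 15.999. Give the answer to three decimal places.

Na2O (M=61.979): mol = 0.05276; Na = 0.10552, O = 0.05276.
CaO (M=56.077): mol = 0.26125; Ca = 0.26125, O = 0.26125.
Al2O3 (M=101.961): mol = 0.31120; Al = 0.62240, O = 0.93360.
SiO2 (M=60.083): mol = 0.84050; Si = 0.84050, O = 1.68100.
ΣO = 2.92861; factor = 8/ΣO = 2.73167.
Al apfu = 0.62240 × 2.73167 = 1.700.

1.700 Al apfu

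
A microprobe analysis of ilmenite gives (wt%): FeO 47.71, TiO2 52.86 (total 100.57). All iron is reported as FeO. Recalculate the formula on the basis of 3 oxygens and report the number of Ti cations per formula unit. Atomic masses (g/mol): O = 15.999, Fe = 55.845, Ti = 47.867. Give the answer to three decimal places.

FeO: 47.71/71.844 = 0.66408 mol → 0.66408 mol Fe, 0.66408 mol O.
TiO2: 52.86/79.865 = 0.66187 mol → 0.66187 mol Ti, 1.32374 mol O.
Total oxygen = 1.98782 mol. Normalization factor = 3/1.98782 = 1.50919.
Ti per 3 O = 0.66187 × 1.50919 = 0.999.

0.999 Ti apfu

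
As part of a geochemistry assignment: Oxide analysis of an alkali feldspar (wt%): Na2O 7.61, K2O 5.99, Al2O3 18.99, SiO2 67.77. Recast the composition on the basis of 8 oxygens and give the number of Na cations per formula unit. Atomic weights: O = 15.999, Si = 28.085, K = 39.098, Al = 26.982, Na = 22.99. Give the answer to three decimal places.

0.655 Na apfu

Na2O: 7.61/61.979 = 0.12278 mol → 0.24556 mol Na, 0.12278 mol O.
K2O: 5.99/94.195 = 0.06359 mol → 0.12718 mol K, 0.06359 mol O.
Al2O3: 18.99/101.961 = 0.18625 mol → 0.37250 mol Al, 0.55875 mol O.
SiO2: 67.77/60.083 = 1.12794 mol → 1.12794 mol Si, 2.25588 mol O.
Total oxygen = 3.00100 mol. Normalization factor = 8/3.00100 = 2.66578.
Na per 8 O = 0.24556 × 2.66578 = 0.655.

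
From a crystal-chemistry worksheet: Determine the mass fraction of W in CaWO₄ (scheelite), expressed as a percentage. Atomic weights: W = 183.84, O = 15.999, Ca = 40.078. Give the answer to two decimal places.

Formula mass = 1*40.078 + 1*183.84 + 4*15.999 = 287.914 g/mol, of which 183.840 g is W.
So W makes up 183.840/287.914 = 0.6385 of the mass, i.e. 63.85%.

63.85 mass %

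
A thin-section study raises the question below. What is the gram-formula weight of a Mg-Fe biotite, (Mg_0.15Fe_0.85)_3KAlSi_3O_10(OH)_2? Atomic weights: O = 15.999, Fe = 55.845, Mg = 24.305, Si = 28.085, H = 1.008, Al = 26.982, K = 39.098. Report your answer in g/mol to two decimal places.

497.68 g/mol

M = 0.45×24.305 + 2.55×55.845 + 1×39.098 + 1×26.982 + 3×28.085 + 12×15.999 + 2×1.008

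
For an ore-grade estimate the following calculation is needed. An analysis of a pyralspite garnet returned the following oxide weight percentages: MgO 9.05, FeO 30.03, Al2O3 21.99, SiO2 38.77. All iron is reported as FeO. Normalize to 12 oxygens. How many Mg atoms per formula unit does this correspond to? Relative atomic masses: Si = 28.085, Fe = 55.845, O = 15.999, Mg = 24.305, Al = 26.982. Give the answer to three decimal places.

MgO: 9.05/40.304 = 0.22454 mol → 0.22454 mol Mg, 0.22454 mol O.
FeO: 30.03/71.844 = 0.41799 mol → 0.41799 mol Fe, 0.41799 mol O.
Al2O3: 21.99/101.961 = 0.21567 mol → 0.43134 mol Al, 0.64701 mol O.
SiO2: 38.77/60.083 = 0.64527 mol → 0.64527 mol Si, 1.29054 mol O.
Total oxygen = 2.58008 mol. Normalization factor = 12/2.58008 = 4.65102.
Mg per 12 O = 0.22454 × 4.65102 = 1.044.

1.044 Mg apfu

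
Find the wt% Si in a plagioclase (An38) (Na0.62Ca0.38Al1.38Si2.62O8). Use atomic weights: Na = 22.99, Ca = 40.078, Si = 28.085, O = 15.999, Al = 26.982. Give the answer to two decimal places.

27.43 wt%

Formula mass = 0.62*22.99 + 0.38*40.078 + 1.38*26.982 + 2.62*28.085 + 8*15.999 = 268.293 g/mol, of which 73.583 g is Si.
So Si makes up 73.583/268.293 = 0.2743 of the mass, i.e. 27.43%.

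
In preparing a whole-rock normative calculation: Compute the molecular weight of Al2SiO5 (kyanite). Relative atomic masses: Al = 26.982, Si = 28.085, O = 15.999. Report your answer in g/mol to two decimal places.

M = 2*26.982 + 1*28.085 + 5*15.999

162.04 g/mol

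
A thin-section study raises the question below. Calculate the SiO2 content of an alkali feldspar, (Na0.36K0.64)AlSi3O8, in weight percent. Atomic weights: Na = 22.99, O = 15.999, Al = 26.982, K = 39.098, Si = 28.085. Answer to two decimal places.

M((Na0.36K0.64)AlSi3O8) = 272.528 g/mol; M(SiO2) = 60.083 g/mol.
Moles SiO2 per formula unit = 3 Si ÷ 1 = 3.0000.
SiO2 fraction = (3.0000 × 60.083) / 272.528 = 180.249/272.528 = 0.6614.

66.14 wt%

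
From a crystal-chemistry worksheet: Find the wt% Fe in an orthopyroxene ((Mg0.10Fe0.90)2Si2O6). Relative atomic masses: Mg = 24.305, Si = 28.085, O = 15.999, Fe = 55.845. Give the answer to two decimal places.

Formula mass = 0.20·24.305 + 1.80·55.845 + 2·28.085 + 6·15.999 = 257.546 g/mol, of which 100.521 g is Fe.
So Fe makes up 100.521/257.546 = 0.3903 of the mass, i.e. 39.03%.

39.03 wt%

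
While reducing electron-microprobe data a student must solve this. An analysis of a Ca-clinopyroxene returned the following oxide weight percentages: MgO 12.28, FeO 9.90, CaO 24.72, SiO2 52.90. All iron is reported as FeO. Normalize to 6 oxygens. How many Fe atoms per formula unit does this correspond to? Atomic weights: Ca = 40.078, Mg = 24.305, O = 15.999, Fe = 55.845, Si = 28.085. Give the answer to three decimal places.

12.28 wt% MgO ÷ 40.304 g/mol = 0.30468 mol, giving 0.30468 Mg and 0.30468 O.
9.90 wt% FeO ÷ 71.844 g/mol = 0.13780 mol, giving 0.13780 Fe and 0.13780 O.
24.72 wt% CaO ÷ 56.077 g/mol = 0.44082 mol, giving 0.44082 Ca and 0.44082 O.
52.90 wt% SiO2 ÷ 60.083 g/mol = 0.88045 mol, giving 0.88045 Si and 1.76090 O.
Oxygen sums to 2.64420; scaling by 6/2.64420 = 2.26912 puts the formula on 6 O.
Fe: 0.13780 × 2.26912 = 0.313 atoms per formula unit.

0.313 Fe apfu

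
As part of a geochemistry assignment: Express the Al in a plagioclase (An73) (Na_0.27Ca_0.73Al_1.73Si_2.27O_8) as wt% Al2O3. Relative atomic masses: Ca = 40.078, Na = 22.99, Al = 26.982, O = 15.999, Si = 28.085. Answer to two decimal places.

32.20 wt%

M(Na_0.27Ca_0.73Al_1.73Si_2.27O_8) = 273.888 g/mol; M(Al2O3) = 101.961 g/mol.
Moles Al2O3 per formula unit = 1.73 Al ÷ 2 = 0.8650.
Al2O3 fraction = (0.8650 × 101.961) / 273.888 = 88.196/273.888 = 0.3220.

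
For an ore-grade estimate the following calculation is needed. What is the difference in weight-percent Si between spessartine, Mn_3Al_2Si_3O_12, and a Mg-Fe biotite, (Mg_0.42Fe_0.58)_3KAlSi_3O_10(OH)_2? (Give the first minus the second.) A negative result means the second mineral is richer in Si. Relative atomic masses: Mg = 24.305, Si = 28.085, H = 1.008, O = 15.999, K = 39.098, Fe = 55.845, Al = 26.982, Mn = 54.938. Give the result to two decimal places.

First mineral: 84.255 g Si in 495.021 g formula = 17.02 wt% Si.
Second mineral: 84.255 g Si in 472.134 g formula = 17.85 wt% Si.
17.02% − 17.85% gives a difference of -0.83 percentage points.

-0.83 percentage points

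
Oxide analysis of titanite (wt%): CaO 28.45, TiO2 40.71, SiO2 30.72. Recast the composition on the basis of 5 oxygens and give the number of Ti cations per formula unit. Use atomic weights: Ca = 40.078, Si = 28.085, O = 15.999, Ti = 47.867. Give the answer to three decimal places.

1.000 Ti apfu

28.45 wt% CaO ÷ 56.077 g/mol = 0.50734 mol, giving 0.50734 Ca and 0.50734 O.
40.71 wt% TiO2 ÷ 79.865 g/mol = 0.50974 mol, giving 0.50974 Ti and 1.01948 O.
30.72 wt% SiO2 ÷ 60.083 g/mol = 0.51129 mol, giving 0.51129 Si and 1.02258 O.
Oxygen sums to 2.54940; scaling by 5/2.54940 = 1.96125 puts the formula on 5 O.
Ti: 0.50974 × 1.96125 = 1.000 atoms per formula unit.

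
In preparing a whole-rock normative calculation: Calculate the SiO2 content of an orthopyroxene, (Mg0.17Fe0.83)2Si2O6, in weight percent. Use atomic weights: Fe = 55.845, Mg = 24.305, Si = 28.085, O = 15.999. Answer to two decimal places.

Formula mass = 253.130 g/mol.
2 Si → 2.0000 mol SiO2 per formula unit; M(SiO2) = 60.083, so SiO2 mass = 120.166 g.
120.166/253.130 × 100 = 47.47 wt%.

47.47 wt%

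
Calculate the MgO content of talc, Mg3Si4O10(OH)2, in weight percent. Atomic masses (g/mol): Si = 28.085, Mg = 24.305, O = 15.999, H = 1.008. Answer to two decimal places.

31.88 wt%

M(Mg3Si4O10(OH)2) = 379.259 g/mol; M(MgO) = 40.304 g/mol.
Moles MgO per formula unit = 3 Mg ÷ 1 = 3.0000.
MgO fraction = (3.0000 × 40.304) / 379.259 = 120.912/379.259 = 0.3188.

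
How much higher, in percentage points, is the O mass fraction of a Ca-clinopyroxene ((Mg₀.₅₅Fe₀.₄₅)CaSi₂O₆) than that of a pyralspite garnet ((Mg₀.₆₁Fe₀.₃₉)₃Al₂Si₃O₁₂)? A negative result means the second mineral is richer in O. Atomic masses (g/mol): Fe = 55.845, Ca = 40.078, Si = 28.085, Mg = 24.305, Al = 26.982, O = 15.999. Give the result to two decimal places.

-2.03 percentage points

O in (Mg₀.₅₅Fe₀.₄₅)CaSi₂O₆: molar mass 230.740 g/mol; 6×15.999 = 95.994 g → 41.60 wt%.
O in (Mg₀.₆₁Fe₀.₃₉)₃Al₂Si₃O₁₂: molar mass 440.024 g/mol; 12×15.999 = 191.988 g → 43.63 wt%.
Difference = 41.60 − 43.63 = -2.03 percentage points.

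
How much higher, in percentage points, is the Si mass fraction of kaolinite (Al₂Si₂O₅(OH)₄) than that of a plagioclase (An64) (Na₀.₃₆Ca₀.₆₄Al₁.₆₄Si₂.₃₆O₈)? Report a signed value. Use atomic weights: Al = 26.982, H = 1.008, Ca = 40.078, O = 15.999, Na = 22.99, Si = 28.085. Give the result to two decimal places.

First mineral: 56.170 g Si in 258.157 g formula = 21.76 wt% Si.
Second mineral: 66.281 g Si in 272.449 g formula = 24.33 wt% Si.
21.76% − 24.33% gives a difference of -2.57 percentage points.

-2.57 percentage points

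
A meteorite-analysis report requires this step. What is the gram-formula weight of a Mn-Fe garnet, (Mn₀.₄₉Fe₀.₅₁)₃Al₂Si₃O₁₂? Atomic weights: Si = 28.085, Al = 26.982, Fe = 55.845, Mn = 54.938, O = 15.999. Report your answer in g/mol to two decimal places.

M = 1.47×54.938 + 1.53×55.845 + 2×26.982 + 3×28.085 + 12×15.999

496.41 g/mol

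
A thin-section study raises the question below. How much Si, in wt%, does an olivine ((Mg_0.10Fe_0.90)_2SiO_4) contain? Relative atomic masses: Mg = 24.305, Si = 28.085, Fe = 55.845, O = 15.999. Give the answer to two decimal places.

Formula mass = 0.20·24.305 + 1.80·55.845 + 1·28.085 + 4·15.999 = 197.463 g/mol, of which 28.085 g is Si.
So Si makes up 28.085/197.463 = 0.1422 of the mass, i.e. 14.22%.

14.22 wt%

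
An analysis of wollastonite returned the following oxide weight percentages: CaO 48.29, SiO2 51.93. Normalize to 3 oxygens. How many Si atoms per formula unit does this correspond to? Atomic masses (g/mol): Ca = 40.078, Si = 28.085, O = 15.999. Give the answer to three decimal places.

1.001 Si apfu

CaO: 48.29/56.077 = 0.86114 mol → 0.86114 mol Ca, 0.86114 mol O.
SiO2: 51.93/60.083 = 0.86430 mol → 0.86430 mol Si, 1.72860 mol O.
Total oxygen = 2.58974 mol. Normalization factor = 3/2.58974 = 1.15842.
Si per 3 O = 0.86430 × 1.15842 = 1.001.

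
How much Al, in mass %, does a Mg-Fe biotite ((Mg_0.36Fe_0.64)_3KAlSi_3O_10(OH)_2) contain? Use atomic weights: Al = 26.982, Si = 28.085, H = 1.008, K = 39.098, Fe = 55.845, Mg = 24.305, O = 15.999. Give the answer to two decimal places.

5.65 mass %

M((Mg_0.36Fe_0.64)_3KAlSi_3O_10(OH)_2) = 477.811 g/mol.
Al contributes 1 × 26.982 = 26.982 g per mole.
26.982/477.811 = 0.0565 → 5.65%.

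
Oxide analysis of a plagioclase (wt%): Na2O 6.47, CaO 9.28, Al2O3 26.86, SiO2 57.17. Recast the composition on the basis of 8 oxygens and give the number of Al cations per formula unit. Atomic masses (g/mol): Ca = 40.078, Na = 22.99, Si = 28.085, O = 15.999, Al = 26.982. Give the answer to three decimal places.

1.422 Al apfu

Na2O: 6.47/61.979 = 0.10439 mol → 0.20878 mol Na, 0.10439 mol O.
CaO: 9.28/56.077 = 0.16549 mol → 0.16549 mol Ca, 0.16549 mol O.
Al2O3: 26.86/101.961 = 0.26343 mol → 0.52686 mol Al, 0.79029 mol O.
SiO2: 57.17/60.083 = 0.95152 mol → 0.95152 mol Si, 1.90304 mol O.
Total oxygen = 2.96321 mol. Normalization factor = 8/2.96321 = 2.69977.
Al per 8 O = 0.52686 × 2.69977 = 1.422.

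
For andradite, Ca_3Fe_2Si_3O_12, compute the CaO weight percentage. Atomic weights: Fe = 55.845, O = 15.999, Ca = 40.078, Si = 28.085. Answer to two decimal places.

M(Ca_3Fe_2Si_3O_12) = 508.167 g/mol; M(CaO) = 56.077 g/mol.
Moles CaO per formula unit = 3 Ca ÷ 1 = 3.0000.
CaO fraction = (3.0000 × 56.077) / 508.167 = 168.231/508.167 = 0.3311.

33.11 wt%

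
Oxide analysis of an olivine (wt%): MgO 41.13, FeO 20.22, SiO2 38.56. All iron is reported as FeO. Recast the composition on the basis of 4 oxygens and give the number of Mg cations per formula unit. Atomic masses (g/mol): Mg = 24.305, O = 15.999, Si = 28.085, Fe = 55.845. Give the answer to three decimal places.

1.579 Mg apfu

41.13 wt% MgO ÷ 40.304 g/mol = 1.02049 mol, giving 1.02049 Mg and 1.02049 O.
20.22 wt% FeO ÷ 71.844 g/mol = 0.28144 mol, giving 0.28144 Fe and 0.28144 O.
38.56 wt% SiO2 ÷ 60.083 g/mol = 0.64178 mol, giving 0.64178 Si and 1.28356 O.
Oxygen sums to 2.58549; scaling by 4/2.58549 = 1.54710 puts the formula on 4 O.
Mg: 1.02049 × 1.54710 = 1.579 atoms per formula unit.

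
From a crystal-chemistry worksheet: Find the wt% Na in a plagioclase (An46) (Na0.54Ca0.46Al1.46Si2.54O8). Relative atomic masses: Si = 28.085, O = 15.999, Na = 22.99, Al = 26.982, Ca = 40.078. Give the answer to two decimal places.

M(Na0.54Ca0.46Al1.46Si2.54O8) = 269.572 g/mol.
Na contributes 0.54 × 22.99 = 12.415 g per mole.
12.415/269.572 = 0.0461 → 4.61%.

4.61 weight percent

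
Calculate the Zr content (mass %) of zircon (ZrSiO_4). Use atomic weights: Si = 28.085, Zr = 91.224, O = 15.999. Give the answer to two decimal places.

49.77 mass %

Molar mass of ZrSiO_4: 1·91.224 + 1·28.085 + 4·15.999 = 183.305 g/mol.
Mass of Zr per formula unit: 1 × 91.224 = 91.224 g.
Weight fraction Zr = 91.224 / 183.305 = 0.4977.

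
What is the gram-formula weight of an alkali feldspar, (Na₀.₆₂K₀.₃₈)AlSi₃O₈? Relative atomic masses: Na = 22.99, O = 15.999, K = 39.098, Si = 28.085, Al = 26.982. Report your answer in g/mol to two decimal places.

The formula mass is the sum 0.62(22.99) + 0.38(39.098) + 1(26.982) + 3(28.085) + 8(15.999).

268.34 g/mol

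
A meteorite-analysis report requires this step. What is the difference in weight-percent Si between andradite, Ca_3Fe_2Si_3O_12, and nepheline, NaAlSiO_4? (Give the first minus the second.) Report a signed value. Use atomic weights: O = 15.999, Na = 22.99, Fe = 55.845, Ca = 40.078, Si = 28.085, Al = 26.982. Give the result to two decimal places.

Si in Ca_3Fe_2Si_3O_12: molar mass 508.167 g/mol; 3×28.085 = 84.255 g → 16.58 wt%.
Si in NaAlSiO_4: molar mass 142.053 g/mol; 1×28.085 = 28.085 g → 19.77 wt%.
Difference = 16.58 − 19.77 = -3.19 percentage points.

-3.19 percentage points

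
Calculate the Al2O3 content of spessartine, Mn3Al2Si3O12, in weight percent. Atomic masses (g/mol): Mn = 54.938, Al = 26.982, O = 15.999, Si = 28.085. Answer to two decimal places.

Molar mass of Mn3Al2Si3O12 = 3·54.938 + 2·26.982 + 3·28.085 + 12·15.999 = 495.021 g/mol.
Each formula unit contains 2 Al, equivalent to 2/2 = 1.0000 mol Al2O3.
M(Al2O3) = 2×26.982 + 3×15.999 = 101.961 g/mol.
Mass of Al2O3 per formula unit = 1.0000 × 101.961 = 101.961 g.
Al2O3 wt% = 101.961 / 495.021 × 100 = 20.60%.

20.60 wt%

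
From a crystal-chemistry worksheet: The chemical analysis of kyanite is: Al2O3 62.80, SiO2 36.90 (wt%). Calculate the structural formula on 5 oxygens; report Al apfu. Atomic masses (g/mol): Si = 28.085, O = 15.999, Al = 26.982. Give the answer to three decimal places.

2.002 Al apfu

Al2O3: 62.80/101.961 = 0.61592 mol → 1.23184 mol Al, 1.84776 mol O.
SiO2: 36.90/60.083 = 0.61415 mol → 0.61415 mol Si, 1.22830 mol O.
Total oxygen = 3.07606 mol. Normalization factor = 5/3.07606 = 1.62546.
Al per 5 O = 1.23184 × 1.62546 = 2.002.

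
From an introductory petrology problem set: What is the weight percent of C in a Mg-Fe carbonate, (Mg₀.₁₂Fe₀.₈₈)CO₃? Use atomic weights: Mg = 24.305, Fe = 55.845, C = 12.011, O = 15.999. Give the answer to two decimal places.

Formula mass = 0.12·24.305 + 0.88·55.845 + 1·12.011 + 3·15.999 = 112.068 g/mol, of which 12.011 g is C.
So C makes up 12.011/112.068 = 0.1072 of the mass, i.e. 10.72%.

10.72 mass %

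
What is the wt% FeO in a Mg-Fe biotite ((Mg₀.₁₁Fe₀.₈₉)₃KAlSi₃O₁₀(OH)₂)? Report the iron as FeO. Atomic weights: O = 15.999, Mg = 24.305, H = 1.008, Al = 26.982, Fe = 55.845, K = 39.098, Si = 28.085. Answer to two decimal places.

38.25 wt%

Formula mass = 501.466 g/mol.
2.67 Fe → 2.6700 mol FeO per formula unit; M(FeO) = 71.844, so FeO mass = 191.823 g.
191.823/501.466 × 100 = 38.25 wt%.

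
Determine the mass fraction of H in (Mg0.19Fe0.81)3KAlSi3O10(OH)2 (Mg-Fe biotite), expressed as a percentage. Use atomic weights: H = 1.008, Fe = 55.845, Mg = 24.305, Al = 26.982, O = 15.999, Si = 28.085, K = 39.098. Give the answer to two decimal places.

0.41 wt%

Molar mass of (Mg0.19Fe0.81)3KAlSi3O10(OH)2: 0.57*24.305 + 2.43*55.845 + 1*39.098 + 1*26.982 + 3*28.085 + 12*15.999 + 2*1.008 = 493.896 g/mol.
Mass of H per formula unit: 2 × 1.008 = 2.016 g.
Weight fraction H = 2.016 / 493.896 = 0.0041.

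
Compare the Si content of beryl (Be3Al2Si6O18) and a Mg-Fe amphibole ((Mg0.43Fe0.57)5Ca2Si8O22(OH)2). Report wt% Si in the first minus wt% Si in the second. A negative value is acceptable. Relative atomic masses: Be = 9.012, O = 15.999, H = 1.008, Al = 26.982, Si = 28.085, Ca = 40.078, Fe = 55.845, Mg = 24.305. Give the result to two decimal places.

First mineral: 168.510 g Si in 537.492 g formula = 31.35 wt% Si.
Second mineral: 224.680 g Si in 902.242 g formula = 24.90 wt% Si.
31.35% − 24.90% gives a difference of 6.45 percentage points.

6.45 percentage points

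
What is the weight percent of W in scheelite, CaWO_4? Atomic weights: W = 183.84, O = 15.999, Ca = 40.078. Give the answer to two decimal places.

Formula mass = 1*40.078 + 1*183.84 + 4*15.999 = 287.914 g/mol, of which 183.840 g is W.
So W makes up 183.840/287.914 = 0.6385 of the mass, i.e. 63.85%.

63.85 wt%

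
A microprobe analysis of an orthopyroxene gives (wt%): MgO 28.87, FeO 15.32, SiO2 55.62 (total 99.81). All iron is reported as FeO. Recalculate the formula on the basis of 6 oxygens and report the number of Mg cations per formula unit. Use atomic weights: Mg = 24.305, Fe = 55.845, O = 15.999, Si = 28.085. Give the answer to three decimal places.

1.545 Mg apfu

MgO: 28.87/40.304 = 0.71631 mol → 0.71631 mol Mg, 0.71631 mol O.
FeO: 15.32/71.844 = 0.21324 mol → 0.21324 mol Fe, 0.21324 mol O.
SiO2: 55.62/60.083 = 0.92572 mol → 0.92572 mol Si, 1.85144 mol O.
Total oxygen = 2.78099 mol. Normalization factor = 6/2.78099 = 2.15751.
Mg per 6 O = 0.71631 × 2.15751 = 1.545.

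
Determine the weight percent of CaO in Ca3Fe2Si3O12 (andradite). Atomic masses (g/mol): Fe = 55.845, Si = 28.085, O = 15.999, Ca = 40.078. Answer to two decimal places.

Formula mass = 508.167 g/mol.
3 Ca → 3.0000 mol CaO per formula unit; M(CaO) = 56.077, so CaO mass = 168.231 g.
168.231/508.167 × 100 = 33.11 wt%.

33.11 wt%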